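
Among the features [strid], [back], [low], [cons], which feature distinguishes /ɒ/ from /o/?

/ɒ/ is the low back rounded vowel and /o/ is the mid back rounded tense vowel. Both are [-strident], [+back], [-consonantal]. /ɒ/ is [+low] while /o/ is [-low], so the distinguishing feature is [low].

[low]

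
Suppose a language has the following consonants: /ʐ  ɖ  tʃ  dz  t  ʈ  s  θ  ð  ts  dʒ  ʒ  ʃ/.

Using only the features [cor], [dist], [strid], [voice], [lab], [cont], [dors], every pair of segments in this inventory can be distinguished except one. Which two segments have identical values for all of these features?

/t/ (voiceless alveolar stop) and /ʈ/ (voiceless retroflex stop) are both [+coronal], [−distributed], [−strident], [−voice], [−labial], [−continuant], [−dorsal], so none of the listed features separates them. (They do differ in [anterior], which is not among the given features.) Every other pair in the inventory differs on at least one listed feature.

t, ʈ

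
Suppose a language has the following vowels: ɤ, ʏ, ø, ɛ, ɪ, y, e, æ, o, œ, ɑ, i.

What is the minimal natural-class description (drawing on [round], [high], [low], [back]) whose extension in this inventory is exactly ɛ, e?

Every target segment is [−high], [−low], [−back], [−round]; each remaining inventory member fails at least one of these. Each conjunct is needed — [−low, −back, −round] alone would also admit /ɪ, i/; [−high, −back, −round] alone would also admit /æ/; [−high, −low, −round] alone would also admit /ɤ/; [−high, −low, −back] alone would also admit /ø, œ/ — and no other combination of three listed features has exactly this extension, so four is the minimum.

[−high, −low, −back, −round]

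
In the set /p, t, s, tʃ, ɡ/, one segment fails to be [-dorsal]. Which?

/ɡ/ is the voiced velar stop, which is [+dorsal]; the rest — /tʃ, p, t, s/ — are [-dorsal].

ɡ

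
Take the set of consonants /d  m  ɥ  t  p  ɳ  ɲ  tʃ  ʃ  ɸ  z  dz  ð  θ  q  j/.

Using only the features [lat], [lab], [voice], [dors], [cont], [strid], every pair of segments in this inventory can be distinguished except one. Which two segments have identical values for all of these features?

/d/ (voiced alveolar stop) and /ɳ/ (retroflex nasal) are both [−lateral], [−labial], [+voice], [−dorsal], [−continuant], [−strident], so none of the listed features separates them. (They do differ in [sonorant], [nasal] and [anterior], which are not among the given features.) Every other pair in the inventory differs on at least one listed feature.

d, ɳ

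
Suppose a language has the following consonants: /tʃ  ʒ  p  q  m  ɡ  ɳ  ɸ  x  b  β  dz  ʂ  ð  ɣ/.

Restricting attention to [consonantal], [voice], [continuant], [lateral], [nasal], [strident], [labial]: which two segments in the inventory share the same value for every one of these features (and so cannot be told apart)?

On the given features, /ð/ and /ɣ/ have an identical profile: [+consonantal], [+voice], [+continuant], [−lateral], [−nasal], [−strident], [−labial]. No other two segments in the inventory coincide on all 7 features. (They do differ in [coronal] and [dorsal], which are not among the given features.)

ð, ɣ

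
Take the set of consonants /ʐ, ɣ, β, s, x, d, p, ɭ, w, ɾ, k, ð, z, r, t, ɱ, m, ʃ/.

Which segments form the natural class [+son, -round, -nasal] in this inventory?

Checking each segment against [+sonorant], [-round], [-nasal]: /ɭ/ (retroflex lateral approximant), /ɾ/ (alveolar tap), /r/ (alveolar trill) satisfy every feature; every other segment in the inventory fails at least one.

ɭ, ɾ, r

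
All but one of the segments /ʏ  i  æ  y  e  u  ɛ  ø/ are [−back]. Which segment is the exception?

u

/u/ is the high back rounded tense vowel, which is [+back]; the rest — /y, e, ʏ, i, æ, ɛ, ø/ — are [−back].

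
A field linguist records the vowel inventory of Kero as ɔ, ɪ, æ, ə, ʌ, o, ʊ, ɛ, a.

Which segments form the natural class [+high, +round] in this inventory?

ʊ

Among the inventory, the [+high] segments are /ɪ, ʊ/.
Intersecting with [+round] leaves /ʊ/.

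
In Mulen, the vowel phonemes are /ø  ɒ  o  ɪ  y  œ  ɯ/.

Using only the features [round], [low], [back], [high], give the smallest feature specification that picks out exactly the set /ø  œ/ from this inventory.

Every target segment is [−high], [−back]; each remaining inventory member fails at least one of these. Each conjunct is needed — [−back] alone would also admit /ɪ, y/; [−high] alone would also admit /ɒ, o/ — and no other single listed feature has exactly this extension, so two is the minimum.

[−high, −back]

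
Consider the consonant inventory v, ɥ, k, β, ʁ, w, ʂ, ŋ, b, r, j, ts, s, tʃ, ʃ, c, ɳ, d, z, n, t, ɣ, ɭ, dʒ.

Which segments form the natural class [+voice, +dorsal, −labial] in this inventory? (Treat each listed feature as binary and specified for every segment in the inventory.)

Checking each segment against [+voice], [+dorsal], [−labial]: /ʁ/ (voiced uvular fricative), /ŋ/ (velar nasal), /j/ (palatal glide), /ɣ/ (voiced velar fricative) satisfy every feature; every other segment in the inventory fails at least one.

ʁ, ŋ, j, ɣ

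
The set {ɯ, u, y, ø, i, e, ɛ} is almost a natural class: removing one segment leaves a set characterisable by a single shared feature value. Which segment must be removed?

ɛ

/u, e, ɯ, i, y, ø/ are all [+tense], but /ɛ/ (mid front unrounded lax vowel) is [-tense]. No other single segment can be removed to leave a set sharing one feature value that the removed segment lacks, so /ɛ/ is the odd one out.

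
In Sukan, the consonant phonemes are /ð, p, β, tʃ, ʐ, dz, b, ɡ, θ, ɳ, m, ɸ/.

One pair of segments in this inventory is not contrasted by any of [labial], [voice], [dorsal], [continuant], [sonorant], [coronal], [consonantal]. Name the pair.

/ð/ (voiced dental fricative) and /ʐ/ (voiced retroflex fricative) are both [−labial], [+voice], [−dorsal], [+continuant], [−sonorant], [+coronal], [+consonantal], so none of the listed features separates them. (They do differ in [strident], [anterior] and [distributed], which are not among the given features.) Every other pair in the inventory differs on at least one listed feature.

ð, ʐ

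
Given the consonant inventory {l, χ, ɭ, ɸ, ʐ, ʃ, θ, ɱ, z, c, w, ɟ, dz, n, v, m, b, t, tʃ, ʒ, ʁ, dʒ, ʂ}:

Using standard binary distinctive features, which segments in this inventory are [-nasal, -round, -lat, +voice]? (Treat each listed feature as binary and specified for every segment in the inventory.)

ʐ, z, ɟ, dz, v, b, ʒ, ʁ, dʒ

Checking each segment against [-nasal], [-round], [-lateral], [+voice]: /ʐ/ (voiced retroflex fricative), /z/ (voiced alveolar fricative), /ɟ/ (voiced palatal stop), /dz/ (voiced alveolar affricate), /v/ (voiced labiodental fricative), /b/ (voiced bilabial stop), among others, satisfy every feature; every other segment in the inventory fails at least one.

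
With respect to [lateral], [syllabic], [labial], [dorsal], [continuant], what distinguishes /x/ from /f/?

/x/ is the voiceless velar fricative and /f/ is the voiceless labiodental fricative. Both are [-lateral], [-syllabic], [+continuant]. /x/ is [-labial] while /f/ is [+labial]; /x/ is [+dorsal] while /f/ is [-dorsal], so the distinguishing features are [labial], [dorsal].

[labial], [dorsal]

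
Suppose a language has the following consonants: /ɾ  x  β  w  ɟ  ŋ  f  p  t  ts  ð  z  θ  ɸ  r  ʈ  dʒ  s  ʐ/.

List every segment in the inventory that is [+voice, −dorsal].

Among the inventory, the [+voice] segments are /ɾ, β, w, ɟ, ŋ, ð, z, r, dʒ, ʐ/.
Intersecting with [−dorsal] leaves /ɾ, β, ð, z, r, dʒ, ʐ/.

ɾ, β, ð, z, r, dʒ, ʐ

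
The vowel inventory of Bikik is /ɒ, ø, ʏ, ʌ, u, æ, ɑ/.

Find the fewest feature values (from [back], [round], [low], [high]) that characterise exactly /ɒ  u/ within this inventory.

[+back, +round]

The class [+back], [+round] has exactly /ɒ, u/ as its extension in this inventory. No smaller conjunction from the listed features achieves this: [+round] alone would also admit /ø, ʏ/; [+back] alone would also admit /ʌ, ɑ/; and checking the remaining single features turns up none with this extension.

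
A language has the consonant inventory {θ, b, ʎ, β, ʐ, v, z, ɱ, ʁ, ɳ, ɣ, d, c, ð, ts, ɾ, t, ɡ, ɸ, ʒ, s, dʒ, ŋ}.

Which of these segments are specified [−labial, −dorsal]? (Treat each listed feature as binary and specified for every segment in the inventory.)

Checking each segment against [−labial], [−dorsal]: /θ/ (voiceless dental fricative), /ʐ/ (voiced retroflex fricative), /z/ (voiced alveolar fricative), /ɳ/ (retroflex nasal), /d/ (voiced alveolar stop), /ð/ (voiced dental fricative), among others, satisfy every feature; every other segment in the inventory fails at least one.

θ, ʐ, z, ɳ, d, ð, ts, ɾ, t, ʒ, s, dʒ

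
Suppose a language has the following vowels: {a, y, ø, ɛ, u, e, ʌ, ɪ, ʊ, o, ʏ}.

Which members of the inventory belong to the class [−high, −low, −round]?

ɛ, e, ʌ

Checking each segment against [−high], [−low], [−round]: /ɛ/ (mid front unrounded lax vowel), /e/ (mid front unrounded tense vowel), /ʌ/ (mid back unrounded lax vowel) satisfy every feature; every other segment in the inventory fails at least one.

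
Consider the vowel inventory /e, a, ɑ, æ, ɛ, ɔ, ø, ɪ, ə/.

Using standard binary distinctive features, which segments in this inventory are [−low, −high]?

Eliminate segments failing any feature: /a, ɑ, æ/ are [+low]; /ɪ/ is [+high]. The remaining /e, ɛ, ɔ, ø, ə/ satisfy [−low], [−high].

e, ɛ, ɔ, ø, ə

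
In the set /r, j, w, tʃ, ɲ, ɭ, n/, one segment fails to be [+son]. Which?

tʃ

Every segment except /tʃ/ is [+sonorant]. /tʃ/ (voiceless postalveolar affricate) is [−sonorant], so it is the exception.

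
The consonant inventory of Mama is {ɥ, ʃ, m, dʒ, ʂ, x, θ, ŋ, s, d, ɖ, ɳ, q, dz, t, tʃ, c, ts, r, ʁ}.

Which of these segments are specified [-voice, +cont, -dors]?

The [-voice] segments are /ʃ, ʂ, x, θ, s, q, t, tʃ, c, ts/.
Within that set, [+continuant] gives /ʃ, ʂ, x, θ, s/.
Of those, [-dorsal] leaves /ʃ, ʂ, θ, s/.

ʃ, ʂ, θ, s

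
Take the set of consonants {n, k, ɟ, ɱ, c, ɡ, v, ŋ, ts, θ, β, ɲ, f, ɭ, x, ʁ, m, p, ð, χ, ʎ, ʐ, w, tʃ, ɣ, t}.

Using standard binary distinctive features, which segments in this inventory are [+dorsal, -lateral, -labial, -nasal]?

Eliminate segments failing any feature: /n, ɱ, v, ts, θ, β, f, ɭ, m, p, ð, ʐ, tʃ, t/ are [-dorsal]; /ŋ, ɲ/ are [+nasal]; /ʎ/ is [+lateral]; /w/ is [+labial]. The remaining /k, ɟ, c, ɡ, x, ʁ, χ, ɣ/ satisfy [+dorsal], [-lateral], [-labial], [-nasal].

k, ɟ, c, ɡ, x, ʁ, χ, ɣ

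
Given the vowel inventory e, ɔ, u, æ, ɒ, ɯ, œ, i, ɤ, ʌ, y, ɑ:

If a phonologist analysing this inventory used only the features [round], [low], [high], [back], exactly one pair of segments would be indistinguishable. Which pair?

ʌ, ɤ

On the given features, /ʌ/ and /ɤ/ have an identical profile: [-round], [-low], [-high], [+back]. No other two segments in the inventory coincide on all 4 features. (They do differ in [tense], which is not among the given features.)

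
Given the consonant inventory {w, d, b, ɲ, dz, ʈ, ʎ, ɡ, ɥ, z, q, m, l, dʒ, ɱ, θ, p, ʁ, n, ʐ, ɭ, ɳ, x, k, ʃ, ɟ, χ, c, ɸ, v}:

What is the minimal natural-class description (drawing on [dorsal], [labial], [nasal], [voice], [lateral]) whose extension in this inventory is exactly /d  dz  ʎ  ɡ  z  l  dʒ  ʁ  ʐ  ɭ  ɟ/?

[+voice, -nasal, -labial]

/d, dz, ʎ, ɡ, z, l, dʒ, ʁ, ʐ, ɭ, ɟ/ are all [+voice], [-nasal], [-labial], and no other segment in the inventory matches all three values. Dropping any one of them over-generates: [-nasal, -labial] alone would also admit /ʈ, q, θ, x, …/; [+voice, -labial] alone would also admit /ɲ, n, ɳ/; [+voice, -nasal] alone would also admit /w, b, ɥ, v/. No other combination of two listed features picks out exactly this set either, so fewer than three features will not do.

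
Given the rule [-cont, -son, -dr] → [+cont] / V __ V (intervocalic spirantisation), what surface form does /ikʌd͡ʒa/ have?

The only segment in the rule's environment that also matches [-cont, -son, -dr] is /k/. Applying [+continuant] turns the voiceless velar stop into /x/ (voiceless velar fricative), giving [ixʌd͡ʒa].

[ixʌd͡ʒa]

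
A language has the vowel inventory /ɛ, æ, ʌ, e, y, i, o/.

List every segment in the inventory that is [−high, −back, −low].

ɛ, e

Eliminate segments failing any feature: /æ/ is [+low]; /ʌ, o/ are [+back]; /y, i/ are [+high]. The remaining /ɛ, e/ satisfy [−high], [−back], [−low].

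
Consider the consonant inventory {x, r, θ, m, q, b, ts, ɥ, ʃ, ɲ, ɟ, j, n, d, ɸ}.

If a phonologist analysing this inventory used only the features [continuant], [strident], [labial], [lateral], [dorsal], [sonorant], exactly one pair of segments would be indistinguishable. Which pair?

ɟ, q

Both /ɟ/ and /q/ are [−continuant], [−strident], [−labial], [−lateral], [+dorsal], [−sonorant]. Since the list omits [voice], [high] and [back] — which do distinguish the voiced palatal stop from the voiceless uvular stop — this pair collapses; all other pairs remain distinct.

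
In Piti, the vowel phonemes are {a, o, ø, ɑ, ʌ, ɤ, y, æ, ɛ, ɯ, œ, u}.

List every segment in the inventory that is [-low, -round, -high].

ʌ, ɤ, ɛ

Eliminate segments failing any feature: /a, ɑ, æ/ are [+low]; /o, ø, y, œ, u/ are [+round]; /ɯ/ is [+high]. The remaining /ʌ, ɤ, ɛ/ satisfy [-low], [-round], [-high].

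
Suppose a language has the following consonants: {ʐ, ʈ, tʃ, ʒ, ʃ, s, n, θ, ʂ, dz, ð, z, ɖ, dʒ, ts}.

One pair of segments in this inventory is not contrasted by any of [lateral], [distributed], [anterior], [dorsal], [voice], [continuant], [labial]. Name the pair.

Both /n/ and /dz/ are [−lateral], [−distributed], [+anterior], [−dorsal], [+voice], [−continuant], [−labial]. Since the list omits [sonorant], [nasal] and [strident] — which do distinguish the alveolar nasal from the voiced alveolar affricate — this pair collapses; all other pairs remain distinct.

n, dz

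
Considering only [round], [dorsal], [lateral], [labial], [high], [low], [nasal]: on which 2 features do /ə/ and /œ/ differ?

The two segments share [+dorsal], [−lateral], [−high], [−low], [−nasal]. The only features from the list on which they differ: /ə/ is [−labial] while /œ/ is [+labial]; /ə/ is [−round] while /œ/ is [+round].

[labial], [round]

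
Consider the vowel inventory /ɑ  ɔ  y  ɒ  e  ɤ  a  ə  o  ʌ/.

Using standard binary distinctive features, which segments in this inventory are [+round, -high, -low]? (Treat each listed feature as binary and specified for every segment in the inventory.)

Checking each segment against [+round], [-high], [-low]: /ɔ/ (mid back rounded lax vowel), /o/ (mid back rounded tense vowel) satisfy every feature; every other segment in the inventory fails at least one.

ɔ, o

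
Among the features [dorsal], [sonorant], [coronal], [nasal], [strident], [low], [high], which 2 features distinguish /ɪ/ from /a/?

/ɪ/ is the high front unrounded lax vowel and /a/ is the low unrounded vowel. Both are [+dorsal], [+sonorant], [−coronal], [−nasal], [−strident]. /ɪ/ is [+high] while /a/ is [−high]; /ɪ/ is [−low] while /a/ is [+low], so the distinguishing features are [high], [low].

[high], [low]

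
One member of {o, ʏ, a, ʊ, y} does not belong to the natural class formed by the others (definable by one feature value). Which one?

a

The remaining segments after removing /a/ share [−low]; /a/ (low unrounded vowel) is [+low]. For every other candidate removal, the leftover set fails to share any single feature value that the removed segment lacks.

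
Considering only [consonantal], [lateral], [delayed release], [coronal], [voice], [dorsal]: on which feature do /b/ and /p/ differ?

[voice]

/b/ is the voiced bilabial stop and /p/ is the voiceless bilabial stop. Both are [+consonantal], [-lateral], [-delayed release], [-coronal], [-dorsal]. /b/ is [+voice] while /p/ is [-voice], so the distinguishing feature is [voice].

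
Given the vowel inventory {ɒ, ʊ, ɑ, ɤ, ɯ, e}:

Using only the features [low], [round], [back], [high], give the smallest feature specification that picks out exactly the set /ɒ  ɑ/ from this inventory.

Every target segment is [+low] and no other inventory member is, so one feature is enough.

[+low]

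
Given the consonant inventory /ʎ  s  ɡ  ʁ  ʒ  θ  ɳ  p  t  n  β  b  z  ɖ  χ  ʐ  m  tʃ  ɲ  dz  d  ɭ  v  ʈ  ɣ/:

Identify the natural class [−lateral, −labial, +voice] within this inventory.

ɡ, ʁ, ʒ, ɳ, n, z, ɖ, ʐ, ɲ, dz, d, ɣ

Checking each segment against [−lateral], [−labial], [+voice]: /ɡ/ (voiced velar stop), /ʁ/ (voiced uvular fricative), /ʒ/ (voiced postalveolar fricative), /ɳ/ (retroflex nasal), /n/ (alveolar nasal), /z/ (voiced alveolar fricative), among others, satisfy every feature; every other segment in the inventory fails at least one.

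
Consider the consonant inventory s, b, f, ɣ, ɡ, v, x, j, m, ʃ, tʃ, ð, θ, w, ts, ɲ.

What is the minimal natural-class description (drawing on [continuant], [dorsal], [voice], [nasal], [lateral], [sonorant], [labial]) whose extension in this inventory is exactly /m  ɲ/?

[+nasal]

The target set is precisely the extension of [+nasal] in this inventory.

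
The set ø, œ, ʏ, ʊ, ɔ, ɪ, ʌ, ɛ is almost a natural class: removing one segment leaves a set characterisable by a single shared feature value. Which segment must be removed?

[tense] groups all but one: /ʌ, ʏ, ɔ, ɪ, ɛ, œ, ʊ/ share [-tense] while /ø/ (mid front rounded tense vowel) alone is [+tense]. Removing any other segment would not leave a single-feature class that excludes it.

ø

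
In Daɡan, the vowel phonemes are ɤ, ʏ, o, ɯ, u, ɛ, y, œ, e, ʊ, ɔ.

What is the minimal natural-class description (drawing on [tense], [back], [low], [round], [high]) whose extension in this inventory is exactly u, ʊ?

[+high, +back, +round]

Every target segment is [+high], [+back], [+round]; each remaining inventory member fails at least one of these. Each conjunct is needed — [+back, +round] alone would also admit /o, ɔ/; [+high, +round] alone would also admit /ʏ, y/; [+high, +back] alone would also admit /ɯ/ — and no other combination of two listed features has exactly this extension, so three is the minimum.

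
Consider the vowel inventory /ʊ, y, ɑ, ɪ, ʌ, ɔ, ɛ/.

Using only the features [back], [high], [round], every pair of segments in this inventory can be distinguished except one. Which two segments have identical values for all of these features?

ɑ, ʌ

/ɑ/ (low back unrounded vowel) and /ʌ/ (mid back unrounded lax vowel) are both [+back], [−high], [−round], so none of the listed features separates them. (They do differ in [low], which is not among the given features.) Every other pair in the inventory differs on at least one listed feature.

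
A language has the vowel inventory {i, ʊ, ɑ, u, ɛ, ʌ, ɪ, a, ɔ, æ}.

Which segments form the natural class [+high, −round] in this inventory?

i, ɪ

Checking each segment against [+high], [−round]: /i/ (high front unrounded tense vowel), /ɪ/ (high front unrounded lax vowel) satisfy every feature; every other segment in the inventory fails at least one.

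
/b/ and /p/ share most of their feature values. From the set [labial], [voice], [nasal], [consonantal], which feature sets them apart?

[voice]

/b/ is the voiced bilabial stop and /p/ is the voiceless bilabial stop. Both are [+labial], [−nasal], [+consonantal]. /b/ is [+voice] while /p/ is [−voice], so the distinguishing feature is [voice].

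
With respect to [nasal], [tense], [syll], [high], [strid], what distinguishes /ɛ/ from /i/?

[high], [tense]

/ɛ/ is the mid front unrounded lax vowel and /i/ is the high front unrounded tense vowel. Both are [−nasal], [+syllabic], [−strident]. /ɛ/ is [−high] while /i/ is [+high]; /ɛ/ is [−tense] while /i/ is [+tense], so the distinguishing features are [high], [tense].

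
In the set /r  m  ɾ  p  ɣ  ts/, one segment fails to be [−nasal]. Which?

m

Every segment except /m/ is [−nasal]. /m/ (bilabial nasal) is [+nasal], so it is the exception.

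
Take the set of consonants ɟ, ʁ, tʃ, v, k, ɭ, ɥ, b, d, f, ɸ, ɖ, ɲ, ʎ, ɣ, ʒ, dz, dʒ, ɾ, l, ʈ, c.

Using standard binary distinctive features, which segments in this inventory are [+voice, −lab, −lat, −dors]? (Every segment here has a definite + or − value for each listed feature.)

d, ɖ, ʒ, dz, dʒ, ɾ

Checking each segment against [+voice], [−labial], [−lateral], [−dorsal]: /d/ (voiced alveolar stop), /ɖ/ (voiced retroflex stop), /ʒ/ (voiced postalveolar fricative), /dz/ (voiced alveolar affricate), /dʒ/ (voiced postalveolar affricate), /ɾ/ (alveolar tap) satisfy every feature; every other segment in the inventory fails at least one.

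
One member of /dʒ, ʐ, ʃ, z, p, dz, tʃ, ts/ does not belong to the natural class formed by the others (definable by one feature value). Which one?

[strident] (equivalently [labial], [coronal]) groups all but one: /dz, ts, tʃ, z, ʐ, ʃ, dʒ/ share [+strident] while /p/ (voiceless bilabial stop) alone is [-strident]. Removing any other segment would not leave a single-feature class that excludes it.

p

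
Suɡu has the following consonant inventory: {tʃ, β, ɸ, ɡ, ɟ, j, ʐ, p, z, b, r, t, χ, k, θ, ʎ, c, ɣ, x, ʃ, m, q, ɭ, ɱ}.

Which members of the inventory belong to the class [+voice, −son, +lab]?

Checking each segment against [+voice], [−sonorant], [+labial]: /β/ (voiced bilabial fricative), /b/ (voiced bilabial stop) satisfy every feature; every other segment in the inventory fails at least one.

β, b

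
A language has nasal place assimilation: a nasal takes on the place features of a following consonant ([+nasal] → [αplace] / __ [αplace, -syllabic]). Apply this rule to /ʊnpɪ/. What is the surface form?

[ʊmpɪ]

The only nasal preceding a consonant is /n/ before /p/. /p/ is [+labial], so /n/ → /m/, giving [ʊmpɪ].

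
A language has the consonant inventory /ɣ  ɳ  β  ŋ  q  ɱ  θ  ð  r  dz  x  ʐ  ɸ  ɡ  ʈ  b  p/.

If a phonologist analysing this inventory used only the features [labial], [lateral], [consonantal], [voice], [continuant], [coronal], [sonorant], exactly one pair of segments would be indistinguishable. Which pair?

/ð/ (voiced dental fricative) and /ʐ/ (voiced retroflex fricative) are both [−labial], [−lateral], [+consonantal], [+voice], [+continuant], [+coronal], [−sonorant], so none of the listed features separates them. (They do differ in [strident], [anterior] and [distributed], which are not among the given features.) Every other pair in the inventory differs on at least one listed feature.

ð, ʐ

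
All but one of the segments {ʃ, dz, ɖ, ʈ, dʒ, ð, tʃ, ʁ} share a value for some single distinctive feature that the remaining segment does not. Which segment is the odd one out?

ʁ

/ð, ʃ, ʈ, ɖ, tʃ, dʒ, dz/ are all [+coronal], but /ʁ/ (voiced uvular fricative) is [−coronal]. No other single segment can be removed to leave a set sharing one feature value that the removed segment lacks, so /ʁ/ is the odd one out.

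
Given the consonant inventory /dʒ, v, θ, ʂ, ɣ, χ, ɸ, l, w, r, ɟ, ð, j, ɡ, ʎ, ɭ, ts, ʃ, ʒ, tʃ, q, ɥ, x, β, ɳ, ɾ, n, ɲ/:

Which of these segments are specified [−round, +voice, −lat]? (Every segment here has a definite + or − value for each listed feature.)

Among the inventory, the [−round] segments are /dʒ, v, θ, ʂ, ɣ, χ, ɸ, l, r, ɟ, ð, j, ɡ, ʎ, ɭ, ts, ʃ, ʒ, tʃ, q, x, β, ɳ, ɾ, n, ɲ/.
Of those, [+voice] gives /dʒ, v, ɣ, l, r, ɟ, ð, j, ɡ, ʎ, ɭ, ʒ, β, ɳ, ɾ, n, ɲ/.
Intersecting with [−lateral] leaves /dʒ, v, ɣ, r, ɟ, ð, j, ɡ, ʒ, β, ɳ, ɾ, n, ɲ/.

dʒ, v, ɣ, r, ɟ, ð, j, ɡ, ʒ, β, ɳ, ɾ, n, ɲ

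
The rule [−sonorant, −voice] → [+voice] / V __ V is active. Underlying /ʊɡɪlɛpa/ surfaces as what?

/p/ satisfies [−sonorant, −voice] and sits in V __ V. The [+voice] counterpart of the voiceless bilabial stop is /b/. Other segments in /ʊɡɪlɛpa/ either fail the structural description or are not in the environment, so the surface form is [ʊɡɪlɛba].

[ʊɡɪlɛba]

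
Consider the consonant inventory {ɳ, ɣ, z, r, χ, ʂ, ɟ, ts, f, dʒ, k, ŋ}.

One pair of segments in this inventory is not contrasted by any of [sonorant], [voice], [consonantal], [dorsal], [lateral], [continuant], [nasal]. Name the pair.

f, ʂ

Both /f/ and /ʂ/ are [−sonorant], [−voice], [+consonantal], [−dorsal], [−lateral], [+continuant], [−nasal]. Since the list omits [labial] and [coronal] — which do distinguish the voiceless labiodental fricative from the voiceless retroflex fricative — this pair collapses; all other pairs remain distinct.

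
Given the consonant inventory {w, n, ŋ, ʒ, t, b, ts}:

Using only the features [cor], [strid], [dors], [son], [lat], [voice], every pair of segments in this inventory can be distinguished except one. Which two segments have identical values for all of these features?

w, ŋ

On the given features, /w/ and /ŋ/ have an identical profile: [−coronal], [−strident], [+dorsal], [+sonorant], [−lateral], [+voice]. No other two segments in the inventory coincide on all 6 features. (They do differ in [nasal], [continuant], [labial] and [round], which are not among the given features.)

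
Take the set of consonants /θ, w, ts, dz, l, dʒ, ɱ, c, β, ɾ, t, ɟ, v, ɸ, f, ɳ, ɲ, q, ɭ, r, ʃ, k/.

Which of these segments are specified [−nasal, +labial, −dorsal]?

Eliminate segments failing any feature: /θ, ts, dz, l, dʒ, c, ɾ, t, ɟ, q, ɭ, r, ʃ, k/ are [−labial]; /w/ is [+dorsal]; /ɱ, ɳ, ɲ/ are [+nasal]. The remaining /β, v, ɸ, f/ satisfy [−nasal], [+labial], [−dorsal].

β, v, ɸ, f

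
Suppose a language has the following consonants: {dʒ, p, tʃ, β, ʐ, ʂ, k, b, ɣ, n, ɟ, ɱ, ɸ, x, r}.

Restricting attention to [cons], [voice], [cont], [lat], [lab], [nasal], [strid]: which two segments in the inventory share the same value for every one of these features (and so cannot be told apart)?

ɣ, r

/ɣ/ (voiced velar fricative) and /r/ (alveolar trill) are both [+consonantal], [+voice], [+continuant], [-lateral], [-labial], [-nasal], [-strident], so none of the listed features separates them. (They do differ in [sonorant], [coronal] and [dorsal], which are not among the given features.) Every other pair in the inventory differs on at least one listed feature.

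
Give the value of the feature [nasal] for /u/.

[−nasal]

/u/ is the high back rounded tense vowel. The feature [nasal] marks segments produced with velum lowered (airflow through the nose); /u/ lacks this property, so it is [−nasal].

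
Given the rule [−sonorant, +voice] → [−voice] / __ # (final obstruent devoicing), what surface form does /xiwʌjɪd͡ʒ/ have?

The only segment in the rule's environment that also matches [−sonorant, +voice] is /d͡ʒ/. Applying [−voice] turns the voiced postalveolar affricate into /t͡ʃ/ (voiceless postalveolar affricate), giving [xiwʌjɪt͡ʃ].

[xiwʌjɪt͡ʃ]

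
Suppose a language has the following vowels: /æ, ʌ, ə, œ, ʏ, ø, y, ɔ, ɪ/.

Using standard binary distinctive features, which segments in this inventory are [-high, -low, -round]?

ʌ, ə

The [-high] segments are /æ, ʌ, ə, œ, ø, ɔ/.
Intersecting with [-low] gives /ʌ, ə, œ, ø, ɔ/.
Intersecting with [-round] leaves /ʌ, ə/.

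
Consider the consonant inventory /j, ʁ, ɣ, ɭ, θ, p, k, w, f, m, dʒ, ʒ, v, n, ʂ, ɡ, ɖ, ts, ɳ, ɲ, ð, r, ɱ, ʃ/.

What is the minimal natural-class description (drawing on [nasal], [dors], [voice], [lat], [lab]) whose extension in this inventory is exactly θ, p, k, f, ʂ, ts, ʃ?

[−voice]

The target set is precisely the extension of [−voice] in this inventory.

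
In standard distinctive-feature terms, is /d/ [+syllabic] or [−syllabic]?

As the voiced alveolar stop, /d/ is [−syllabic].

[−syllabic]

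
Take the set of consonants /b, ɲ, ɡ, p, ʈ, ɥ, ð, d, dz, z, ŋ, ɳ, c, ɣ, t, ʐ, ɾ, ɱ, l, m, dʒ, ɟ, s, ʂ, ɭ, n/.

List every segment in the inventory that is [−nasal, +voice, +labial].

The [−nasal] segments are /b, ɡ, p, ʈ, ɥ, ð, d, dz, z, c, ɣ, t, ʐ, ɾ, l, dʒ, ɟ, s, ʂ, ɭ/.
Then [+voice] gives /b, ɡ, ɥ, ð, d, dz, z, ɣ, ʐ, ɾ, l, dʒ, ɟ, ɭ/.
Of those, [+labial] leaves /b, ɥ/.

b, ɥ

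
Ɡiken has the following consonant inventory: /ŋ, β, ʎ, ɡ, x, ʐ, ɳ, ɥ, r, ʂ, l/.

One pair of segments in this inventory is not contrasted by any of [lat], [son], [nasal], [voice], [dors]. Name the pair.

On the given features, /β/ and /ʐ/ have an identical profile: [−lateral], [−sonorant], [−nasal], [+voice], [−dorsal]. No other two segments in the inventory coincide on all 5 features. (They do differ in [strident], [labial] and [coronal], which are not among the given features.)

β, ʐ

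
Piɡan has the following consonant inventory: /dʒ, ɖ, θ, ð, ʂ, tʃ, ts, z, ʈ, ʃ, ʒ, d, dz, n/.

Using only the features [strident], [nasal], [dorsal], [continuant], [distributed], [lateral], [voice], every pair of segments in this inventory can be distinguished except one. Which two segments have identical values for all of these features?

/ɖ/ (voiced retroflex stop) and /d/ (voiced alveolar stop) are both [−strident], [−nasal], [−dorsal], [−continuant], [−distributed], [−lateral], [+voice], so none of the listed features separates them. (They do differ in [anterior], which is not among the given features.) Every other pair in the inventory differs on at least one listed feature.

ɖ, d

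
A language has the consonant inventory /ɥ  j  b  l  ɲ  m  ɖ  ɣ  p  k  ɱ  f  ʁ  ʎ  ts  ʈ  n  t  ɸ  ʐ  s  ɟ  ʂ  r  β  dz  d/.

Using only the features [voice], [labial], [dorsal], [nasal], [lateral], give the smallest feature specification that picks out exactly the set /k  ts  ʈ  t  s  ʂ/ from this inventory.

[−voice, −labial]

Every target segment is [−voice], [−labial]; each remaining inventory member fails at least one of these. Each conjunct is needed — [−labial] alone would also admit /j, l, ɲ, ɖ, …/; [−voice] alone would also admit /p, f, ɸ/ — and no other single listed feature has exactly this extension, so two is the minimum.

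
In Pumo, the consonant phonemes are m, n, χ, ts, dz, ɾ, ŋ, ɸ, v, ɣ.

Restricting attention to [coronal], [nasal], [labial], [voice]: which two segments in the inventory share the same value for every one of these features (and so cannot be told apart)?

On the given features, /ɾ/ and /dz/ have an identical profile: [+coronal], [−nasal], [−labial], [+voice]. No other two segments in the inventory coincide on all 4 features. (They do differ in [sonorant] and [strident], which are not among the given features.)

ɾ, dz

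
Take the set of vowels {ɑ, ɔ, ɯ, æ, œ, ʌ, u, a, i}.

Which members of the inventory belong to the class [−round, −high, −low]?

Checking each segment against [−round], [−high], [−low]: /ʌ/ (mid back unrounded lax vowel) satisfies every feature; every other segment in the inventory fails at least one.

ʌ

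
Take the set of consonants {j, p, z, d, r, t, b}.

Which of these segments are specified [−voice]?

The feature [voice] marks segments produced with vocal-fold vibration. In this inventory /p, t/ lack that property, so they are [−voice]; /j, z, d, r, b/ are [+voice].

p, t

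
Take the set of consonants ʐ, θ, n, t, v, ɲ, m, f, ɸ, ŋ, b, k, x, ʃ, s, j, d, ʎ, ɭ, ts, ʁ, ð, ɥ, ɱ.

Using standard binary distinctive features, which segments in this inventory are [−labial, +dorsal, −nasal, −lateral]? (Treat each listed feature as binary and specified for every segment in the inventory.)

Eliminate segments failing any feature: /ʐ, θ, n, t, ʃ, s, d, ɭ, ts, ð/ are [−dorsal]; /v, m, f, ɸ, b, ɥ, ɱ/ are [+labial]; /ɲ, ŋ/ are [+nasal]; /ʎ/ is [+lateral]. The remaining /k, x, j, ʁ/ satisfy [−labial], [+dorsal], [−nasal], [−lateral].

k, x, j, ʁ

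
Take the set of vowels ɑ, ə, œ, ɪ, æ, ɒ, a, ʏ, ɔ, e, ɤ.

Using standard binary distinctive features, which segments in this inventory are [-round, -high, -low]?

Checking each segment against [-round], [-high], [-low]: /ə/ (mid central vowel (schwa)), /e/ (mid front unrounded tense vowel), /ɤ/ (mid back unrounded tense vowel) satisfy every feature; every other segment in the inventory fails at least one.

ə, e, ɤ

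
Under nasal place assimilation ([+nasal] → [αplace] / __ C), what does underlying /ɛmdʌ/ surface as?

In /ɛmdʌ/, the nasal /m/ precedes /d/, which is [+coronal]. The nasal assimilates in place, becoming the [+coronal] nasal /n/. The surface form is [ɛndʌ].

[ɛndʌ]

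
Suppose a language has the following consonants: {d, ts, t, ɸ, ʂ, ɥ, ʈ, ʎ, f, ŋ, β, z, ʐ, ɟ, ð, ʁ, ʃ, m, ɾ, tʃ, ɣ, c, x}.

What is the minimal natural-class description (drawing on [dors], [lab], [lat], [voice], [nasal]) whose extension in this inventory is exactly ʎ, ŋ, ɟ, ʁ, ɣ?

[+voice, -lab, +dors]

Every target segment is [+voice], [-labial], [+dorsal]; each remaining inventory member fails at least one of these. Each conjunct is needed — [-labial, +dorsal] alone would also admit /c, x/; [+voice, +dorsal] alone would also admit /ɥ/; [+voice, -labial] alone would also admit /d, z, ʐ, ð, …/ — and no other combination of two listed features has exactly this extension, so three is the minimum.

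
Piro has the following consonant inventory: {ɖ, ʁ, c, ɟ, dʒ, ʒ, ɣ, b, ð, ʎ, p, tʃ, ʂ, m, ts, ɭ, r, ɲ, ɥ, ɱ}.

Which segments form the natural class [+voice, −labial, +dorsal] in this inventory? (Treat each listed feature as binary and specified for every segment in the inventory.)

ʁ, ɟ, ɣ, ʎ, ɲ

Checking each segment against [+voice], [−labial], [+dorsal]: /ʁ/ (voiced uvular fricative), /ɟ/ (voiced palatal stop), /ɣ/ (voiced velar fricative), /ʎ/ (palatal lateral approximant), /ɲ/ (palatal nasal) satisfy every feature; every other segment in the inventory fails at least one.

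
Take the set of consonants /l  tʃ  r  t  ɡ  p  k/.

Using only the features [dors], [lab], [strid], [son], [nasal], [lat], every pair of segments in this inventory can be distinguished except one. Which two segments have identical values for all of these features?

Both /k/ and /ɡ/ are [+dorsal], [-labial], [-strident], [-sonorant], [-nasal], [-lateral]. Since the list omits [voice] — which does distinguish the voiceless velar stop from the voiced velar stop — this pair collapses; all other pairs remain distinct.

k, ɡ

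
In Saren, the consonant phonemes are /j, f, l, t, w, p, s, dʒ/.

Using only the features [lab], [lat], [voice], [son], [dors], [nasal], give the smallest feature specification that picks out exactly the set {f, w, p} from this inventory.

[+lab]

/f, w, p/ are exactly the [+labial] segments in the inventory, so a single feature suffices.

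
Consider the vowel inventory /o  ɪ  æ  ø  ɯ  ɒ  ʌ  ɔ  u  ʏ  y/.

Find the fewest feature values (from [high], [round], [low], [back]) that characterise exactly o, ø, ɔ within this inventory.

The class [−high], [−low], [+round] has exactly /o, ø, ɔ/ as its extension in this inventory. No smaller conjunction from the listed features achieves this: [−low, +round] alone would also admit /u, ʏ, y/; [−high, +round] alone would also admit /ɒ/; [−high, −low] alone would also admit /ʌ/; and checking the remaining two-feature bundles turns up none with this extension.

[−high, −low, +round]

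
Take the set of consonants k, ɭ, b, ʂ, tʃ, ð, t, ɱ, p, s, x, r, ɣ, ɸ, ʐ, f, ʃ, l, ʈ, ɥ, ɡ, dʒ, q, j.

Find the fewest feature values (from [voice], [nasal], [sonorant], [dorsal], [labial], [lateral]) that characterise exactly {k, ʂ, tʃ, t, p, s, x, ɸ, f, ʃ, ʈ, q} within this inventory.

[−voice]

The target set is precisely the extension of [−voice] in this inventory.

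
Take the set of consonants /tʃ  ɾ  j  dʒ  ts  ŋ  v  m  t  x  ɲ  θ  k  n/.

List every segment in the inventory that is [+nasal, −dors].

Eliminate segments failing any feature: /tʃ, ɾ, j, dʒ, ts, v, t, x, θ, k/ are [−nasal]; /ŋ, ɲ/ are [+dorsal]. The remaining /m, n/ satisfy [+nasal], [−dorsal].

m, n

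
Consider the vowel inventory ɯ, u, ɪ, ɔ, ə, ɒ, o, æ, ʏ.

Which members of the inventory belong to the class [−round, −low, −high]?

Eliminate segments failing any feature: /ɯ, ɪ/ are [+high]; /u, ɔ, ɒ, o, ʏ/ are [+round]; /æ/ is [+low]. The remaining /ə/ satisfy [−round], [−low], [−high].

ə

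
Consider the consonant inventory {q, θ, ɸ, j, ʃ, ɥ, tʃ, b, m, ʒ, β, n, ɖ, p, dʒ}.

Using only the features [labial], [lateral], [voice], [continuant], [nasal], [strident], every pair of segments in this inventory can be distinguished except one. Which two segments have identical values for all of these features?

β, ɥ

On the given features, /β/ and /ɥ/ have an identical profile: [+labial], [−lateral], [+voice], [+continuant], [−nasal], [−strident]. No other two segments in the inventory coincide on all 6 features. (They do differ in [sonorant], [round] and [dorsal], which are not among the given features.)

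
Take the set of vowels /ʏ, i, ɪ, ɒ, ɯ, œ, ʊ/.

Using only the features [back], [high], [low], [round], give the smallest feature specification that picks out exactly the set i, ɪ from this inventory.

[-back, -round]

/i, ɪ/ are all [-back], [-round], and no other segment in the inventory matches both values. Dropping any one of them over-generates: [-round] alone would also admit /ɯ/; [-back] alone would also admit /ʏ, œ/. No other single listed feature picks out exactly this set either, so fewer than two features will not do.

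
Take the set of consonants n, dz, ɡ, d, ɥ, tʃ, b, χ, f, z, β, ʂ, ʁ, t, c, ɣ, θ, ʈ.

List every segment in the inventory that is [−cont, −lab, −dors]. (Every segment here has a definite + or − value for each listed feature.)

n, dz, d, tʃ, t, ʈ

Eliminate segments failing any feature: /ɡ, c/ are [+dorsal]; /ɥ, χ, f, z, β, ʂ, ʁ, ɣ, θ/ are [+continuant]; /b/ is [+labial]. The remaining /n, dz, d, tʃ, t, ʈ/ satisfy [−continuant], [−labial], [−dorsal].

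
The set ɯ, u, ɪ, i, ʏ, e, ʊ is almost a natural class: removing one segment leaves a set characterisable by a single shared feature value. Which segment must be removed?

e

The remaining segments after removing /e/ share [+high]; /e/ (mid front unrounded tense vowel) is [−high]. For every other candidate removal, the leftover set fails to share any single feature value that the removed segment lacks.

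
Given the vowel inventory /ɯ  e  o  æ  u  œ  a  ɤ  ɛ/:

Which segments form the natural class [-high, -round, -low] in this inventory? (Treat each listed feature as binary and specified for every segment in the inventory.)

The [-high] segments are /e, o, æ, œ, a, ɤ, ɛ/.
Within that set, [-round] gives /e, æ, a, ɤ, ɛ/.
Within that set, [-low] leaves /e, ɤ, ɛ/.

e, ɤ, ɛ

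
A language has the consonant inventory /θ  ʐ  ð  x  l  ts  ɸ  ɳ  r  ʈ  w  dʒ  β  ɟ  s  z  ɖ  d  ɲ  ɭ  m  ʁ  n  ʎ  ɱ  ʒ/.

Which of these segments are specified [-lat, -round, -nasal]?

θ, ʐ, ð, x, ts, ɸ, r, ʈ, dʒ, β, ɟ, s, z, ɖ, d, ʁ, ʒ

Checking each segment against [-lateral], [-round], [-nasal]: /θ/ (voiceless dental fricative), /ʐ/ (voiced retroflex fricative), /ð/ (voiced dental fricative), /x/ (voiceless velar fricative), /ts/ (voiceless alveolar affricate), /ɸ/ (voiceless bilabial fricative), among others, satisfy every feature; every other segment in the inventory fails at least one.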